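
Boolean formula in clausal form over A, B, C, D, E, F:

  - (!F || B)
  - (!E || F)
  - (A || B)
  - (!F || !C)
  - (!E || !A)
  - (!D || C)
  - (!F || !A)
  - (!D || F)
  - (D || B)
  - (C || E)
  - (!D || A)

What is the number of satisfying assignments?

The models are:
  A=F B=T C=F D=F E=T F=T
  A=F B=T C=T D=F E=F F=F
  A=T B=T C=T D=F E=F F=F
Count: 3.

3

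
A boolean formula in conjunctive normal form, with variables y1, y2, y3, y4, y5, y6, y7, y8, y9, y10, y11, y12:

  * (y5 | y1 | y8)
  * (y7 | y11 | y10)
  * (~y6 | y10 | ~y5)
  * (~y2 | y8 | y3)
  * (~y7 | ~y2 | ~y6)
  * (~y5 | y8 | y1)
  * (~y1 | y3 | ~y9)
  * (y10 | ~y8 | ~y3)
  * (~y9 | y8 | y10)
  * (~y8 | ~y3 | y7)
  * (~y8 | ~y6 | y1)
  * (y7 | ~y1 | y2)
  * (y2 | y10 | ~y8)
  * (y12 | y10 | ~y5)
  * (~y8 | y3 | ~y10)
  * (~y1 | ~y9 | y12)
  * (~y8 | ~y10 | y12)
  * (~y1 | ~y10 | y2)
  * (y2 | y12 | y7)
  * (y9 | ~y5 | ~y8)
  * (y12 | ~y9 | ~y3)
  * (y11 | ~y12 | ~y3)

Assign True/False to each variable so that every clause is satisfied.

y1=True, y2=True, y3=True, y4=False, y5=True, y6=False, y7=True, y8=False, y9=False, y10=True, y11=False, y12=False

Check each clause:
  1. (y5 | y8 | y1) — y1 is true.
  2. (y11 | y10 | y7) — y10 is true.
  3. (~y5 | y10 | ~y6) — ~y6 is true.
  4. (y8 | ~y2 | y3) — y3 is true.
  5. (~y6 | ~y2 | ~y7) — ~y6 is true.
  6. (~y5 | y8 | y1) — y1 is true.
  7. (y3 | ~y1 | ~y9) — y3 is true.
  8. (~y8 | ~y3 | y10) — ~y8 is true.
  9. (~y9 | y8 | y10) — y10 is true.
  10. (~y3 | ~y8 | y7) — ~y8 is true.
  11. (~y8 | ~y6 | y1) — ~y8 is true.
  12. (y7 | ~y1 | y2) — y2 is true.
  13. (y10 | y2 | ~y8) — ~y8 is true.
  14. (y12 | ~y5 | y10) — y10 is true.
  15. (y3 | ~y8 | ~y10) — ~y8 is true.
  16. (~y1 | ~y9 | y12) — ~y9 is true.
  17. (~y8 | ~y10 | y12) — ~y8 is true.
  18. (y2 | ~y1 | ~y10) — y2 is true.
  19. (y12 | y2 | y7) — y2 is true.
  20. (~y5 | y9 | ~y8) — ~y8 is true.
  21. (~y9 | y12 | ~y3) — ~y9 is true.
  22. (y11 | ~y12 | ~y3) — ~y12 is true.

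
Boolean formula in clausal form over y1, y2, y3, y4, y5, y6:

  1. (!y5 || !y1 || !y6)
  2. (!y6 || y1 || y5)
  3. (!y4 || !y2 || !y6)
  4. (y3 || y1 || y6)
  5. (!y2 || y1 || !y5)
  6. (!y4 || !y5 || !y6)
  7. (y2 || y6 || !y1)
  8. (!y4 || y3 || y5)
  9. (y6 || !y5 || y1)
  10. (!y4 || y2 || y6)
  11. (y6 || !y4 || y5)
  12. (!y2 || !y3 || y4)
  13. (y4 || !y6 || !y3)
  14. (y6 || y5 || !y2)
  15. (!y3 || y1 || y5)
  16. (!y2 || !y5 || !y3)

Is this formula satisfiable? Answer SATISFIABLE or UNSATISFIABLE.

Try y1 = True.
Set y2 = True and propagate.
For the remaining variables, y3 = False, y4 = False, y5 = True, y6 = False works.
So y1 = T  y2 = T  y3 = F  y4 = F  y5 = T  y6 = F is a satisfying assignment.

SATISFIABLE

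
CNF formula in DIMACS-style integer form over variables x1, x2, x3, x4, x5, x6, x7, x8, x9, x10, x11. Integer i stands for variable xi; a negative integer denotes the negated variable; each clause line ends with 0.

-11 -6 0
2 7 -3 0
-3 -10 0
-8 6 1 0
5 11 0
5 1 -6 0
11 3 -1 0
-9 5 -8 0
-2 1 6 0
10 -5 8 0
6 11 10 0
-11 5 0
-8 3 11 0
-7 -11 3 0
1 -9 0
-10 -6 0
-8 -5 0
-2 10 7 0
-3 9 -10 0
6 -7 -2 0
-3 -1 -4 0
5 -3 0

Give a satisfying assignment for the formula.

x1=F, x2=F, x3=F, x4=T, x5=T, x6=F, x7=F, x8=F, x9=F, x10=T, x11=F

Check each clause:
  1. {¬x6, ¬x11} — ¬x6 is true.
  2. {x2, x7, ¬x3} — ¬x3 is true.
  3. {¬x10, ¬x3} — ¬x3 is true.
  4. {¬x8, x1, x6} — ¬x8 is true.
  5. {x5, x11} — x5 is true.
  6. {¬x6, x5, x1} — ¬x6 is true.
  7. {x3, ¬x1, x11} — ¬x1 is true.
  8. {x5, ¬x8, ¬x9} — ¬x8 is true.
  9. {x6, ¬x2, x1} — ¬x2 is true.
  10. {x10, x8, ¬x5} — x10 is true.
  11. {x11, x10, x6} — x10 is true.
  12. {¬x11, x5} — ¬x11 is true.
  13. {x3, x11, ¬x8} — ¬x8 is true.
  14. {¬x7, ¬x11, x3} — ¬x7 is true.
  15. {¬x9, x1} — ¬x9 is true.
  16. {¬x6, ¬x10} — ¬x6 is true.
  17. {¬x8, ¬x5} — ¬x8 is true.
  18. {x10, x7, ¬x2} — x10 is true.
  19. {¬x10, ¬x3, x9} — ¬x3 is true.
  20. {x6, ¬x2, ¬x7} — ¬x7 is true.
  21. {¬x3, ¬x1, ¬x4} — ¬x3 is true.
  22. {x5, ¬x3} — ¬x3 is true.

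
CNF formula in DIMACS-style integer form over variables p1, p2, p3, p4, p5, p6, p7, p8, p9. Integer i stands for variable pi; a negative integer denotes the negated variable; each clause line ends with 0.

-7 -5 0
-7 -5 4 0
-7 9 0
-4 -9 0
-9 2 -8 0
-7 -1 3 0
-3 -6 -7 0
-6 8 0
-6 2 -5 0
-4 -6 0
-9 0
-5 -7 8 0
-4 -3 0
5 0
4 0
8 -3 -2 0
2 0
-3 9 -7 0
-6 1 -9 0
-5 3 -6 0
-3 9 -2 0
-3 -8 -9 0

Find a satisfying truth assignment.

The clause (¬p9) is unit: p9 must be False.
(¬p7) is a unit clause, so p7 = False.
Unit propagation: (p5) forces p5 = True.
(p4) is a unit clause, so p4 = True.
The clause (¬p6) is unit: p6 must be False.
(¬p3) is a unit clause, so p3 = False.
The clause (p2) is unit: p2 must be True.
p1, p8 are now unconstrained; take p1 = True, p8 = False.
Every clause has at least one true literal under this assignment.

p1=1, p2=1, p3=0, p4=1, p5=1, p6=0, p7=0, p8=0, p9=0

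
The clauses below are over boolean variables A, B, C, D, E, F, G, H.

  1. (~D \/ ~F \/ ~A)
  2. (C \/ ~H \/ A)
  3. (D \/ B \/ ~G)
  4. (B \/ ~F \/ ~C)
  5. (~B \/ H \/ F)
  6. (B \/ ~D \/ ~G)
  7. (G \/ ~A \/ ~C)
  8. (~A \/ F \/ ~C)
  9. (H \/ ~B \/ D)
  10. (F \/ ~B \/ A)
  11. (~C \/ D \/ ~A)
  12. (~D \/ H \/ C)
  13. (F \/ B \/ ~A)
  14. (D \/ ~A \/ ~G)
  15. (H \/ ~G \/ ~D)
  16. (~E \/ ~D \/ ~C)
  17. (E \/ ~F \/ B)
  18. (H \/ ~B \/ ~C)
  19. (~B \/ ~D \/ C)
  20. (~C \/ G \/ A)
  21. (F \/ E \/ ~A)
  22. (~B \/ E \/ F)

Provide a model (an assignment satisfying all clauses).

A = 0  B = 1  C = 1  D = 0  E = 1  F = 1  G = 1  H = 1

Check each clause:
  1. (~D \/ ~F \/ ~A) — ~D is true.
  2. (A \/ C \/ ~H) — C is true.
  3. (D \/ B \/ ~G) — B is true.
  4. (~C \/ B \/ ~F) — B is true.
  5. (~B \/ H \/ F) — H is true.
  6. (~G \/ B \/ ~D) — B is true.
  7. (G \/ ~A \/ ~C) — ~A is true.
  8. (~C \/ F \/ ~A) — F is true.
  9. (~B \/ D \/ H) — H is true.
  10. (~B \/ F \/ A) — F is true.
  11. (D \/ ~A \/ ~C) — ~A is true.
  12. (C \/ H \/ ~D) — H is true.
  13. (B \/ F \/ ~A) — B is true.
  14. (~A \/ D \/ ~G) — ~A is true.
  15. (H \/ ~G \/ ~D) — H is true.
  16. (~C \/ ~D \/ ~E) — ~D is true.
  17. (B \/ ~F \/ E) — B is true.
  18. (H \/ ~C \/ ~B) — H is true.
  19. (~B \/ ~D \/ C) — C is true.
  20. (A \/ G \/ ~C) — G is true.
  21. (F \/ E \/ ~A) — E is true.
  22. (~B \/ F \/ E) — E is true.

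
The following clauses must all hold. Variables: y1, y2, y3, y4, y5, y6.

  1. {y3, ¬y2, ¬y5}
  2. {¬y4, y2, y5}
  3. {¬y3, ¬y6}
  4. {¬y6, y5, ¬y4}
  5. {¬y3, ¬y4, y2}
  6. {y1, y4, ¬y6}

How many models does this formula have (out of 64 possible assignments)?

27

Split on y4, then y2.
  y4=1, y2=1: y1 free; 3 ways for (y3,y5,y6) × 2^1 = 6.
  y4=1, y2=0: remaining (y1,y3,y5,y6) ∈ {(0,0,1,0); (0,0,1,1); (1,0,1,0); (1,0,1,1)} — 4.
  y4=0, y2=1: 7 of the 16 assignments to (y1,y3,y5,y6) work.
  y4=0, y2=0: y5 free; 5 ways for (y1,y3,y6) × 2^1 = 10.
Total: 6 + 4 + 7 + 10 = 27.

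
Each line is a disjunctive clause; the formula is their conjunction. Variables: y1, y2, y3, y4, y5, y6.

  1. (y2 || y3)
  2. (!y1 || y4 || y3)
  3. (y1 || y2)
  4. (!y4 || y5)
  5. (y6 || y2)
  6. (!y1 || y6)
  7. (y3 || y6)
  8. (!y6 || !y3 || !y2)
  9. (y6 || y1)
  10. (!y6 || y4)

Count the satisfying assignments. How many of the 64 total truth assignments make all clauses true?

Satisfying assignments:
  y1=F y2=T y3=F y4=T y5=T y6=T
  y1=T y2=F y3=T y4=T y5=T y6=T
  y1=T y2=T y3=F y4=T y5=T y6=T
Count: 3.

3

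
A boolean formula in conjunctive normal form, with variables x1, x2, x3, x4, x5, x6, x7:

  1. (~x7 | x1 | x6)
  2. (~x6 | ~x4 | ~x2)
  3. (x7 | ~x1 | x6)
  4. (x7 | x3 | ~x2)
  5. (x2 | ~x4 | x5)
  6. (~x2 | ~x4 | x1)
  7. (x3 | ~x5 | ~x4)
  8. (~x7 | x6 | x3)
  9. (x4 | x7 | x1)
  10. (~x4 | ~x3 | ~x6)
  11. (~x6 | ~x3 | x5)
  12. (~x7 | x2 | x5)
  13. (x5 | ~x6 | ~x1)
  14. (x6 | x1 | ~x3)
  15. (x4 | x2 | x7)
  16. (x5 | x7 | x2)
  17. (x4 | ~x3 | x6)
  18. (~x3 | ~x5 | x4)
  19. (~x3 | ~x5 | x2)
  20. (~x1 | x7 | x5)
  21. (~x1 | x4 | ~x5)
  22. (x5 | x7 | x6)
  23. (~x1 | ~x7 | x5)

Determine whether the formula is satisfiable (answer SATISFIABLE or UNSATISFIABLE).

Branch on x1: take x1 = False.
Set x2 = False and propagate.
Branch on x3: take x3 = False.
The remaining clauses are satisfied by x4 = False, x5 = True, x6 = True, x7 = True.
So x1=F, x2=F, x3=F, x4=F, x5=T, x6=T, x7=T is a satisfying assignment.

SATISFIABLE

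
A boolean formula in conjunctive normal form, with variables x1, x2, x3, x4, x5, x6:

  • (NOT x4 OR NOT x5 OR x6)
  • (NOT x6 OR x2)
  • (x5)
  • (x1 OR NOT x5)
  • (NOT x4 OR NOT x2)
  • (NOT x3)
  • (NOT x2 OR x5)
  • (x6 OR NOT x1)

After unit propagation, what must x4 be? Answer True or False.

False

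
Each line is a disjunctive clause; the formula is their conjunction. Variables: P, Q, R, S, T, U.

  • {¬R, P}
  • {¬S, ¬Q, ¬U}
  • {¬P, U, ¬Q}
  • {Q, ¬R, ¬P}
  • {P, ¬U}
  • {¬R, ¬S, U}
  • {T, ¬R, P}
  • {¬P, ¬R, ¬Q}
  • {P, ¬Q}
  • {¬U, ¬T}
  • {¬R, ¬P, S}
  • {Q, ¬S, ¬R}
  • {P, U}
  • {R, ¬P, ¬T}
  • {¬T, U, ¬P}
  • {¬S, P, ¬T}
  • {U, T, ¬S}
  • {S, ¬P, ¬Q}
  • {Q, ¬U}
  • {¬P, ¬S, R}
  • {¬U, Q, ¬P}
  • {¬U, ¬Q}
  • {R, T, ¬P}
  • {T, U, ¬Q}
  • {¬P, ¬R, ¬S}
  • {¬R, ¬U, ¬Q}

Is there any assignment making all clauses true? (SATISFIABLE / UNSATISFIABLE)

UNSATISFIABLE

P = True:
  Q = True:
    propagation gives U=True; an empty clause results — contradiction.
  Q = False:
    propagation gives R=False, T=False; an empty clause results — contradiction.
P = False:
  propagation gives R=False, U=False; an empty clause results — contradiction.
Every branch closes, so no satisfying assignment exists.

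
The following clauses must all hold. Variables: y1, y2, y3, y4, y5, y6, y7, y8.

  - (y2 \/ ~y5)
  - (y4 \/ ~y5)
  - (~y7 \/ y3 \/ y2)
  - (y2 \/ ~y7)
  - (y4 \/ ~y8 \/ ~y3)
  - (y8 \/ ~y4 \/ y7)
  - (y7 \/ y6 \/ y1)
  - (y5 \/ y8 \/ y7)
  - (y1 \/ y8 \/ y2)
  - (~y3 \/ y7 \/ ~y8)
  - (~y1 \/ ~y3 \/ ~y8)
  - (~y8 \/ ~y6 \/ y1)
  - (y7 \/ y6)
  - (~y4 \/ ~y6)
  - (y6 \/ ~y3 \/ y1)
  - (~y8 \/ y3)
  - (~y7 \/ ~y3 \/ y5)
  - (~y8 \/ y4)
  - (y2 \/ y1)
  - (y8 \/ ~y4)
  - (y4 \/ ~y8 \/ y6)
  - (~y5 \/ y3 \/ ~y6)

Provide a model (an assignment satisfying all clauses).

y1=T, y2=T, y3=F, y4=F, y5=F, y6=F, y7=T, y8=F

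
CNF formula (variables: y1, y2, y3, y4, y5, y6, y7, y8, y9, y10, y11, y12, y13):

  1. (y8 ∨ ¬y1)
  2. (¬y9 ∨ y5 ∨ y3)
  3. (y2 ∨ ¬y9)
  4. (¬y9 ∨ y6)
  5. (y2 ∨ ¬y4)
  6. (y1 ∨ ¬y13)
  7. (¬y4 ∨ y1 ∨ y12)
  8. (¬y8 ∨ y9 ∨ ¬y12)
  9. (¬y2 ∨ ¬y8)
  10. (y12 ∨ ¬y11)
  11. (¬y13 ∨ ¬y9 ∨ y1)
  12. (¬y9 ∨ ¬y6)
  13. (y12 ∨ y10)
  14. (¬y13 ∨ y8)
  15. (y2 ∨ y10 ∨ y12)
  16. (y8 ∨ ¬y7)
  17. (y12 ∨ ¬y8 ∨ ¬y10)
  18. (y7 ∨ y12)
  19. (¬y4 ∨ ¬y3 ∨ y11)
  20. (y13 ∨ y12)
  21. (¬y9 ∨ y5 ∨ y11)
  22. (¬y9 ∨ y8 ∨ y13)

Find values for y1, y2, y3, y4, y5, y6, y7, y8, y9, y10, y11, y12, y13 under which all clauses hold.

y1=F, y2=T, y3=T, y4=T, y5=T, y6=T, y7=F, y8=F, y9=F, y10=T, y11=T, y12=T, y13=F

y5 occurs only positively in the remaining clauses — set y5 = True.
Try y1 = False.
  then y13 is forced to False.
  then y12 is forced to True.
The remaining clauses are satisfied by y2 = True, y3 = True, y4 = True, y6 = True, y7 = False, y8 = False, y9 = False, y10 = True, y11 = True.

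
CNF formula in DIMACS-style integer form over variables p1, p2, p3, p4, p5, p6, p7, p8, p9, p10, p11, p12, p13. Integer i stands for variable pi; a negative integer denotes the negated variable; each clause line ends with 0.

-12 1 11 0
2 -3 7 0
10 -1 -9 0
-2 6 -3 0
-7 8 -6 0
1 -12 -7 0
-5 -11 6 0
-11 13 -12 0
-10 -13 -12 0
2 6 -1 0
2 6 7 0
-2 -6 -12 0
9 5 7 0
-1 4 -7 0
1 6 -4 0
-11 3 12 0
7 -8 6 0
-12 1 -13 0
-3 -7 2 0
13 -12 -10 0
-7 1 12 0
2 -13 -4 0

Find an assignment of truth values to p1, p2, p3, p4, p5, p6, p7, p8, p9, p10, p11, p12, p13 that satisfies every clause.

Branch on p1: take p1 = True.
The remaining clauses are satisfied by p2 = True, p3 = False, p4 = False, p5 = True, p6 = False, p7 = False, p8 = False, p9 = False, p10 = False, p11 = False, p12 = False, p13 = True.
Check each clause:
  1. (p1 | p11 | ~p12) — p1 is true.
  2. (~p3 | p7 | p2) — p2 is true.
  3. (~p9 | ~p1 | p10) — ~p9 is true.
  4. (~p2 | p6 | ~p3) — ~p3 is true.
  5. (~p6 | ~p7 | p8) — ~p7 is true.
  6. (~p12 | p1 | ~p7) — p1 is true.
  7. (~p11 | ~p5 | p6) — ~p11 is true.
  8. (p13 | ~p12 | ~p11) — ~p11 is true.
  9. (~p13 | ~p12 | ~p10) — ~p12 is true.
  10. (p2 | p6 | ~p1) — p2 is true.
  11. (p7 | p6 | p2) — p2 is true.
  12. (~p2 | ~p6 | ~p12) — ~p6 is true.
  13. (p9 | p5 | p7) — p5 is true.
  14. (p4 | ~p7 | ~p1) — ~p7 is true.
  15. (p1 | ~p4 | p6) — p1 is true.
  16. (~p11 | p12 | p3) — ~p11 is true.
  17. (~p8 | p6 | p7) — ~p8 is true.
  18. (~p12 | p1 | ~p13) — p1 is true.
  19. (~p7 | ~p3 | p2) — ~p7 is true.
  20. (~p10 | ~p12 | p13) — ~p12 is true.
  21. (p12 | p1 | ~p7) — ~p7 is true.
  22. (~p13 | p2 | ~p4) — p2 is true.

p1 = T, p2 = T, p3 = F, p4 = F, p5 = T, p6 = F, p7 = F, p8 = F, p9 = F, p10 = F, p11 = F, p12 = F, p13 = T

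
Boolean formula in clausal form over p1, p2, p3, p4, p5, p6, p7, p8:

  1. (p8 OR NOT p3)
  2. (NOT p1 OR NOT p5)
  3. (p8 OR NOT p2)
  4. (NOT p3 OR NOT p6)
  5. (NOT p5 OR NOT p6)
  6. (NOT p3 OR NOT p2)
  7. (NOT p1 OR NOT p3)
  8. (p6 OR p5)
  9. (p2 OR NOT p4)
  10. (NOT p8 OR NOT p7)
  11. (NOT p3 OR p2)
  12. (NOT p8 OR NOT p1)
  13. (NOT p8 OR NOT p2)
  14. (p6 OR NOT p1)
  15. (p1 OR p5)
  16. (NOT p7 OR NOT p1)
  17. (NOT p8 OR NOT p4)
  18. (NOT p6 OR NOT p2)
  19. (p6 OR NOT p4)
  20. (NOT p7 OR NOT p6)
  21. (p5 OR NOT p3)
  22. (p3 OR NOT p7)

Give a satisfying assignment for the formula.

p1=False, p2=False, p3=False, p4=False, p5=True, p6=False, p7=False, p8=True

p4 occurs only negated in the remaining clauses — set p4 = False.
Pure literal: p7 appears only negated; assign p7 = False.
Set p1 = False and propagate.
  then p5 is forced to True.
  then p6 is forced to False.
Try p2 = False.
  then p3 is forced to False.
p8 is now unconstrained; take p8 = True.
Every clause has at least one true literal under this assignment.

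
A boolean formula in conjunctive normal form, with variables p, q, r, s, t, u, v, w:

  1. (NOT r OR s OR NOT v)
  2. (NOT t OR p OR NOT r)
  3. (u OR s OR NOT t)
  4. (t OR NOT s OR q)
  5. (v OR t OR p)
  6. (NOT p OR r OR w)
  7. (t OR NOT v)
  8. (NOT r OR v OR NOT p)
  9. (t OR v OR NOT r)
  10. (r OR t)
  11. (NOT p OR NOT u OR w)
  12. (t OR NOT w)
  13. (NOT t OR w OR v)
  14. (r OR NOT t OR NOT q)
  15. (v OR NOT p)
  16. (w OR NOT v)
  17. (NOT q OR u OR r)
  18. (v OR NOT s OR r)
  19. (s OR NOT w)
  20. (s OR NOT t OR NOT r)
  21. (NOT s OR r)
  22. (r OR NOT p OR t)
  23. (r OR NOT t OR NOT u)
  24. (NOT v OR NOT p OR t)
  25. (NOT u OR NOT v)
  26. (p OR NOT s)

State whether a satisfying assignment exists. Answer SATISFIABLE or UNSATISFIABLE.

SATISFIABLE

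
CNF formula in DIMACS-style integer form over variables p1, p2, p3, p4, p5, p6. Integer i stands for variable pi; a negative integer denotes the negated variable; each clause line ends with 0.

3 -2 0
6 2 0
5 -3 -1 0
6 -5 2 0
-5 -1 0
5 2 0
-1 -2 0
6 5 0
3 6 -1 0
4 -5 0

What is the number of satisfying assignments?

Satisfying assignments:
  p1=F p2=F p3=F p4=T p5=T p6=T
  p1=F p2=F p3=T p4=T p5=T p6=T
  p1=F p2=T p3=T p4=F p5=F p6=T
  p1=F p2=T p3=T p4=T p5=F p6=T
  p1=F p2=T p3=T p4=T p5=T p6=F
  p1=F p2=T p3=T p4=T p5=T p6=T
That's 6 in total.

6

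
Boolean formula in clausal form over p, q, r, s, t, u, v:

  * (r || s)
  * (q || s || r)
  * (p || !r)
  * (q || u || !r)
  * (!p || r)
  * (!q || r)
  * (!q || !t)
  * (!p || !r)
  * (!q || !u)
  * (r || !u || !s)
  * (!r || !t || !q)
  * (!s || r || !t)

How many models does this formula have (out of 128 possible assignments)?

Satisfying assignments:
  p=F q=F r=F s=T t=F u=F v=F
  p=F q=F r=F s=T t=F u=F v=T
That's 2 in total.

2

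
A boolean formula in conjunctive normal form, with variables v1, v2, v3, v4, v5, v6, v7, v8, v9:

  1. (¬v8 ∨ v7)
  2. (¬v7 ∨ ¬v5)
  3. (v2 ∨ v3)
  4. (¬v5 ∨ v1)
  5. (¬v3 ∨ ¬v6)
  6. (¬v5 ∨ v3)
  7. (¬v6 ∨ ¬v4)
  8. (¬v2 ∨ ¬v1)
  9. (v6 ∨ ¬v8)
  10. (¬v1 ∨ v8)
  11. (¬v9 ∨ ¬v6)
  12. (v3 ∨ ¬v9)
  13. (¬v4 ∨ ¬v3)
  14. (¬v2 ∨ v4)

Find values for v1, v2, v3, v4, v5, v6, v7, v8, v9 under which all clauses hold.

v1=F  v2=F  v3=T  v4=F  v5=F  v6=F  v7=T  v8=F  v9=T

v5 occurs only negated in the remaining clauses — set v5 = False.
Branch on v1: take v1 = False.
Set v2 = False and propagate.
  then v3 is forced to True.
  then v6 is forced to False.
  then v8 is forced to False.
  then v4 is forced to False.
v7, v9 are now unconstrained; take v7 = True, v9 = True.
Every clause has at least one true literal under this assignment.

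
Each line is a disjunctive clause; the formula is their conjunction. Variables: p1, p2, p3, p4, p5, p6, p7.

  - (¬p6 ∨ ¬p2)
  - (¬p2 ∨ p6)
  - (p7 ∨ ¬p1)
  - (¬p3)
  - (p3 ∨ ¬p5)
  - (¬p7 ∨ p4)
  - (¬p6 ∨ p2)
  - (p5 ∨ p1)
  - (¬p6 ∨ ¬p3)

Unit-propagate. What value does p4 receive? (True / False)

(¬p3) stands alone — p3 = False.
(p3 ∨ ¬p5): since p3 = False, the clause reduces to (¬p5). p5 = False.
From (p1 ∨ p5) and p5 = False: p1 = True.
(¬p1 ∨ p7): since p1 = True, the clause reduces to (p7). p7 = True.
(p4 ∨ ¬p7): since p7 = True, the clause reduces to (p4). p4 = True.

True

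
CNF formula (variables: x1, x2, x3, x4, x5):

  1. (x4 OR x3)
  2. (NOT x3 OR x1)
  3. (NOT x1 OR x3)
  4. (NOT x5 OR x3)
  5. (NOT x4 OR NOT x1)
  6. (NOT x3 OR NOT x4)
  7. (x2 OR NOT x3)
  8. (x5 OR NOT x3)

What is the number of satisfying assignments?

3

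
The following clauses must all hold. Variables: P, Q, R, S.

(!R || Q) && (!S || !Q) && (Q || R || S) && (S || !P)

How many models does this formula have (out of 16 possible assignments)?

4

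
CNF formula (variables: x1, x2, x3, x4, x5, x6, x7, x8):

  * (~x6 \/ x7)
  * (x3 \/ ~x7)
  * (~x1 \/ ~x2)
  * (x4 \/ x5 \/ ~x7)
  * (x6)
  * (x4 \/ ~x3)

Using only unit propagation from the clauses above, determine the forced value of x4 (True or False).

True

Unit clause (x6) sets x6 = True.
In (~x6 \/ x7), ~x6 is now false; x7 must hold, so x7 = True.
In (x3 \/ ~x7), ~x7 is now false; x3 must hold, so x3 = True.
In (x4 \/ ~x3), ~x3 is now false; x4 must hold, so x4 = True.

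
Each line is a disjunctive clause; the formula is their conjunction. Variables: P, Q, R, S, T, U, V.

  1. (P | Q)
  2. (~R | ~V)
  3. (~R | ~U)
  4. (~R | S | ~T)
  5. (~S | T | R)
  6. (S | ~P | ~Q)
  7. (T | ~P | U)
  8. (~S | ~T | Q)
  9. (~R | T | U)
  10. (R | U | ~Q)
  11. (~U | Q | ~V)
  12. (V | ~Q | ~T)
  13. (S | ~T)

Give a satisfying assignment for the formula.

Set P = True and propagate.
Try Q = True.
  then S is forced to True.
For the remaining variables, R = False, T = True, U = True, V = True works.
Every clause has at least one true literal under this assignment.

P = T, Q = T, R = F, S = T, T = T, U = T, V = T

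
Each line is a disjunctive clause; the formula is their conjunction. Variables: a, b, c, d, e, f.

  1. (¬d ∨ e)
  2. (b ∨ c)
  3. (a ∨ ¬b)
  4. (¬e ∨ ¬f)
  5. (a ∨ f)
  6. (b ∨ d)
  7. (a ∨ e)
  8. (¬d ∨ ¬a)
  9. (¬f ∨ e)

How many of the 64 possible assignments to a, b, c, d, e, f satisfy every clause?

4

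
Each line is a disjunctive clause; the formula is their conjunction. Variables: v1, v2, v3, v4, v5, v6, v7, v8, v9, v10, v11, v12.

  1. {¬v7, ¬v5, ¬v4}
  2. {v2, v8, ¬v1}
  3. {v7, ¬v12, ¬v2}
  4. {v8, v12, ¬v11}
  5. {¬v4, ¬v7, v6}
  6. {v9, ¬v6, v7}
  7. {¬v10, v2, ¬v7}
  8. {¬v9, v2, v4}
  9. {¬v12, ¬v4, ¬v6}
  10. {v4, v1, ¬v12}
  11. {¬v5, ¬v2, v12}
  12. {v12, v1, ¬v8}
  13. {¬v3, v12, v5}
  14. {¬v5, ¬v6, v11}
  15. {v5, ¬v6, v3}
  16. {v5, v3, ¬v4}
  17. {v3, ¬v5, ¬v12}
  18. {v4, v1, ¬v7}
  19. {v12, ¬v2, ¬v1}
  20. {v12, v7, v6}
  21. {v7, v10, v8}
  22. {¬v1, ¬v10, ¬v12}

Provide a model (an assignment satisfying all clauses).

v1=T, v2=T, v3=F, v4=F, v5=F, v6=F, v7=T, v8=F, v9=T, v10=F, v11=F, v12=T

Check each clause:
  1. {¬v7, ¬v5, ¬v4} — ¬v5 is true.
  2. {¬v1, v8, v2} — v2 is true.
  3. {¬v2, ¬v12, v7} — v7 is true.
  4. {¬v11, v12, v8} — v12 is true.
  5. {¬v7, v6, ¬v4} — ¬v4 is true.
  6. {v7, ¬v6, v9} — v9 is true.
  7. {v2, ¬v10, ¬v7} — v2 is true.
  8. {v4, v2, ¬v9} — v2 is true.
  9. {¬v12, ¬v4, ¬v6} — ¬v6 is true.
  10. {¬v12, v4, v1} — v1 is true.
  11. {v12, ¬v2, ¬v5} — ¬v5 is true.
  12. {¬v8, v1, v12} — ¬v8 is true.
  13. {v5, ¬v3, v12} — v12 is true.
  14. {¬v5, v11, ¬v6} — ¬v6 is true.
  15. {¬v6, v3, v5} — ¬v6 is true.
  16. {v5, v3, ¬v4} — ¬v4 is true.
  17. {¬v5, v3, ¬v12} — ¬v5 is true.
  18. {v4, v1, ¬v7} — v1 is true.
  19. {¬v1, v12, ¬v2} — v12 is true.
  20. {v7, v6, v12} — v12 is true.
  21. {v7, v10, v8} — v7 is true.
  22. {¬v10, ¬v12, ¬v1} — ¬v10 is true.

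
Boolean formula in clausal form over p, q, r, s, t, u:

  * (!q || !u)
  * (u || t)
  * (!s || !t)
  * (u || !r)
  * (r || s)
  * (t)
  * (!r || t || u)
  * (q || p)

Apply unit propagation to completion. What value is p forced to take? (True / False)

Unit clause (t) sets t = True.
In (!s || !t), !t is now false; !s must hold, so s = False.
(r || s): since s = False, the clause reduces to (r). r = True.
(!r || u) with r = True leaves only u, so u = True.
From (!q || !u) and u = True: q = False.
In (p || q), q is now false; p must hold, so p = True.

True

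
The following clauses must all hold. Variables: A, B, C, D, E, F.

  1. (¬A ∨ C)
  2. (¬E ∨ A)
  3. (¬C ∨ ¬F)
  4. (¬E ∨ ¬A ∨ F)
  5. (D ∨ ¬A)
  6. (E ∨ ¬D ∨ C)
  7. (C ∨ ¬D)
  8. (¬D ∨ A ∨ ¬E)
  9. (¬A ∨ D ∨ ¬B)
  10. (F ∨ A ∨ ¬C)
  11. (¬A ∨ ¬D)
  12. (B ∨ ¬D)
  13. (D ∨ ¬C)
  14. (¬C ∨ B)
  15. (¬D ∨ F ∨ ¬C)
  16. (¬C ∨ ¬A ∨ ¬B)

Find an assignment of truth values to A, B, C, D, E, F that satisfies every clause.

A = False  B = True  C = False  D = False  E = False  F = False

Set A = False and propagate.
  then E is forced to False.
Set B = True and propagate.
Branch on C: take C = False.
  then D is forced to False.
F is now unconstrained; take F = False.
Every clause has at least one true literal under this assignment.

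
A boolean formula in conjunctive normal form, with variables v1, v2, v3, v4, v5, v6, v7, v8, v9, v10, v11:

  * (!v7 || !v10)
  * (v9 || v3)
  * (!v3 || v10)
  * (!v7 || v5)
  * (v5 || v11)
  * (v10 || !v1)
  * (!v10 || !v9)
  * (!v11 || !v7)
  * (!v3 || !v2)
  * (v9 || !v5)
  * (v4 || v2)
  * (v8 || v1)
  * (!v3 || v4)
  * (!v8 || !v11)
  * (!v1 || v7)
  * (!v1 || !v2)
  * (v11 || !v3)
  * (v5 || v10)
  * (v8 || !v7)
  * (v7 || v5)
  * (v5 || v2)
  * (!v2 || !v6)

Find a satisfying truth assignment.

Pure literal: v4 appears only positively; assign v4 = True.
Try v1 = False.
  then v8 is forced to True.
  then v11 is forced to False.
  then v5 is forced to True.
  then v9 is forced to True.
  then v10 is forced to False.
  then v3 is forced to False.
The remaining clauses are satisfied by v2 = False, v6 = True, v7 = False.

v1=False, v2=False, v3=False, v4=True, v5=True, v6=True, v7=False, v8=True, v9=True, v10=False, v11=False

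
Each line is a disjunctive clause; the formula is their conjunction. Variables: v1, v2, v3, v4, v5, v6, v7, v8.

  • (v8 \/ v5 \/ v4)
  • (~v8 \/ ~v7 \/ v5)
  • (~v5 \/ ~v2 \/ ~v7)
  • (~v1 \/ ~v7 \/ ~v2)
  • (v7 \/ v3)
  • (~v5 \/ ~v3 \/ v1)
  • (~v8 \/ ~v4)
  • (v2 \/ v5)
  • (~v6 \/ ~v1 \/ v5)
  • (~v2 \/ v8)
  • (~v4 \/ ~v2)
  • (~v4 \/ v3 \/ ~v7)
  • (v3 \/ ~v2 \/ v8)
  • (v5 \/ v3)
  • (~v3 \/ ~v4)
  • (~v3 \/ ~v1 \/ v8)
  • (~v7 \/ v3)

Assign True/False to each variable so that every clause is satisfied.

v1 = 1, v2 = 0, v3 = 1, v4 = 0, v5 = 1, v6 = 1, v7 = 0, v8 = 1

Set v1 = True and propagate.
Branch on v2: take v2 = False.
  then v5 is forced to True.
Set v3 = True and propagate.
  then v4 is forced to False.
  then v8 is forced to True.
v6, v7 are now unconstrained; take v6 = True, v7 = False.
Check each clause:
  1. (v8 \/ v5 \/ v4) — v8 is true.
  2. (v5 \/ ~v8 \/ ~v7) — ~v7 is true.
  3. (~v7 \/ ~v2 \/ ~v5) — ~v7 is true.
  4. (~v7 \/ ~v1 \/ ~v2) — ~v7 is true.
  5. (v7 \/ v3) — v3 is true.
  6. (v1 \/ ~v5 \/ ~v3) — v1 is true.
  7. (~v8 \/ ~v4) — ~v4 is true.
  8. (v5 \/ v2) — v5 is true.
  9. (~v6 \/ v5 \/ ~v1) — v5 is true.
  10. (v8 \/ ~v2) — v8 is true.
  11. (~v4 \/ ~v2) — ~v4 is true.
  12. (v3 \/ ~v7 \/ ~v4) — ~v7 is true.
  13. (v8 \/ ~v2 \/ v3) — v8 is true.
  14. (v3 \/ v5) — v3 is true.
  15. (~v3 \/ ~v4) — ~v4 is true.
  16. (v8 \/ ~v1 \/ ~v3) — v8 is true.
  17. (v3 \/ ~v7) — ~v7 is true.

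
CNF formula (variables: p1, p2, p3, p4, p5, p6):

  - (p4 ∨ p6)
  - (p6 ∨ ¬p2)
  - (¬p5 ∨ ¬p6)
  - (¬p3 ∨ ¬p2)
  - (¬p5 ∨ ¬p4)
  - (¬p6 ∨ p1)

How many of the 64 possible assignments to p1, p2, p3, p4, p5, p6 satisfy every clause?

10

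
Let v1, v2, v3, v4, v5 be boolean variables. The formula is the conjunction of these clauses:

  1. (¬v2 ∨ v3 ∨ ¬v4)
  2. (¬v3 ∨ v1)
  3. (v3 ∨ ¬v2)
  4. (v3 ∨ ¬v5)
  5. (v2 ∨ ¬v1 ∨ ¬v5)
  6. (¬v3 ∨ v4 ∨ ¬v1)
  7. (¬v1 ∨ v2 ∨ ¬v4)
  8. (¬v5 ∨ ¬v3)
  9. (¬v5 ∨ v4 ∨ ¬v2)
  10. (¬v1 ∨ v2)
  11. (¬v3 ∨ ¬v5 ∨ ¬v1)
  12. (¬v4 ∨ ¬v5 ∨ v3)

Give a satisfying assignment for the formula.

v1 = True, v2 = True, v3 = True, v4 = True, v5 = False

Pure literal: v5 appears only negated; assign v5 = False.
Try v1 = True.
  then v2 is forced to True.
  then v3 is forced to True.
  then v4 is forced to True.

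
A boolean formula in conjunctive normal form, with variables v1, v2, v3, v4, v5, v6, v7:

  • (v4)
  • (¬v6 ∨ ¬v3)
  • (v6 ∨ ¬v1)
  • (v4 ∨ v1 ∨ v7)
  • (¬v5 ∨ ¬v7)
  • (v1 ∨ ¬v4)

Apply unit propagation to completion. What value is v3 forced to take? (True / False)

False

(v4) is a unit clause: v4 = True.
(v1 ∨ ¬v4) with v4 = True leaves only v1, so v1 = True.
In (¬v1 ∨ v6), ¬v1 is now false; v6 must hold, so v6 = True.
(¬v6 ∨ ¬v3): since v6 = True, the clause reduces to (¬v3). v3 = False.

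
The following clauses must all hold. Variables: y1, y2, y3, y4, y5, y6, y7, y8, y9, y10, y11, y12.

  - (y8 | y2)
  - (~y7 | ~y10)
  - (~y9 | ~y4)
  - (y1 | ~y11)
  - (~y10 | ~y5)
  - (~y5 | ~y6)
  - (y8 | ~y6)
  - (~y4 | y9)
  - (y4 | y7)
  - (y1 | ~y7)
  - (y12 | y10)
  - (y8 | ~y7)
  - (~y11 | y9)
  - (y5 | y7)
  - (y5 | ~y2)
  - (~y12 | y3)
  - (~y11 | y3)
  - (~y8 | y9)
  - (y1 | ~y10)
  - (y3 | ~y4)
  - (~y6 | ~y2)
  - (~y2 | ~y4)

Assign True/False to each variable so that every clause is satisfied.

y1=True  y2=True  y3=True  y4=False  y5=True  y6=False  y7=True  y8=True  y9=True  y10=False  y11=False  y12=True

Pure literal: y1 appears only positively; assign y1 = True.
y3 occurs only positively in the remaining clauses — set y3 = True.
Set y2 = True and propagate.
  then y5 is forced to True.
  then y10 is forced to False.
  then y6 is forced to False.
  then y12 is forced to True.
  then y4 is forced to False.
  then y7 is forced to True.
  then y8 is forced to True.
  then y9 is forced to True.
y11 is now unconstrained; take y11 = False.
Every clause has at least one true literal under this assignment.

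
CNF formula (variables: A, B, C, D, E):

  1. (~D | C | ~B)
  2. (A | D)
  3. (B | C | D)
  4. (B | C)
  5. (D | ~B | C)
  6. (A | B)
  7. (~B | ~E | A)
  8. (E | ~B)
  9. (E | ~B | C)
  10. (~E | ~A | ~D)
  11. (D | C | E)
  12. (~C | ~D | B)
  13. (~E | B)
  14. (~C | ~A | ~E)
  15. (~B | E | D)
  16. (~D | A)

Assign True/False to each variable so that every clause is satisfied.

Try A = True.
Branch on B: take B = False.
  then C is forced to True.
  then D is forced to False.
  then E is forced to False.
Every clause has at least one true literal under this assignment.
Check each clause:
  1. (C | ~D | ~B) — C is true.
  2. (A | D) — A is true.
  3. (C | D | B) — C is true.
  4. (B | C) — C is true.
  5. (~B | D | C) — C is true.
  6. (B | A) — A is true.
  7. (~E | A | ~B) — A is true.
  8. (~B | E) — ~B is true.
  9. (E | ~B | C) — C is true.
  10. (~A | ~D | ~E) — ~E is true.
  11. (E | D | C) — C is true.
  12. (~D | B | ~C) — ~D is true.
  13. (B | ~E) — ~E is true.
  14. (~E | ~C | ~A) — ~E is true.
  15. (~B | E | D) — ~B is true.
  16. (~D | A) — A is true.

A=1, B=0, C=1, D=0, E=0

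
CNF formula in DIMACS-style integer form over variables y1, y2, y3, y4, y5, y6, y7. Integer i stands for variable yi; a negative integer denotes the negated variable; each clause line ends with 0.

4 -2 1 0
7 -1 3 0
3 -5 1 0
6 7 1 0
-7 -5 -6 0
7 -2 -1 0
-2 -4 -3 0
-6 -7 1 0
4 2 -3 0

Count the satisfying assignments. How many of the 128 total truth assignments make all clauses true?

32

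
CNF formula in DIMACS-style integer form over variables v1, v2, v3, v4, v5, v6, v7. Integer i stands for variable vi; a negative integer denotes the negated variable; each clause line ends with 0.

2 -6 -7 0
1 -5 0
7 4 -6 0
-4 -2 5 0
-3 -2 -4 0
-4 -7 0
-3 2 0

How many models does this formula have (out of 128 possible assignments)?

32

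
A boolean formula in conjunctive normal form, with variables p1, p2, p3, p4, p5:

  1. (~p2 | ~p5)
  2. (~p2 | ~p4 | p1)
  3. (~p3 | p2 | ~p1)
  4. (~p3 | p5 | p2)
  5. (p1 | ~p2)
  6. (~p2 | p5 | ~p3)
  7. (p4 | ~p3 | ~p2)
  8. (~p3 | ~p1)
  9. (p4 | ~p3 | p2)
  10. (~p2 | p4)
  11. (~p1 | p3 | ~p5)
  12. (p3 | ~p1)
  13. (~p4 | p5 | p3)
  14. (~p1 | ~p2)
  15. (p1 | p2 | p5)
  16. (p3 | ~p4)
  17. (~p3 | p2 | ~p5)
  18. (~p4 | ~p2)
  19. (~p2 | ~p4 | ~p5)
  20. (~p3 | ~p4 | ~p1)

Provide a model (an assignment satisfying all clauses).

p1=False, p2=False, p3=False, p4=False, p5=True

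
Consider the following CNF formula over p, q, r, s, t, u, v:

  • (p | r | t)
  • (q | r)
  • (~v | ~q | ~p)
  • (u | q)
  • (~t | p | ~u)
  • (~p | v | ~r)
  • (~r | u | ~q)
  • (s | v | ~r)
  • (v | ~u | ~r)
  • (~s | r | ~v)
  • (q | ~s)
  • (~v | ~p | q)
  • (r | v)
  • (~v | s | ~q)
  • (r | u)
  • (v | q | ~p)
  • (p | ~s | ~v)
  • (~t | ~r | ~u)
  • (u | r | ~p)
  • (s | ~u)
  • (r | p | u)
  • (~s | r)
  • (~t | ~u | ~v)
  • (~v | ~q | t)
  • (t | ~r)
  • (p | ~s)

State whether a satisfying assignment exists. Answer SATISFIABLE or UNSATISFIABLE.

r = True:
  propagation gives t=True, u=False, q=True; an empty clause results — contradiction.
r = False:
  propagation gives q=True, v=True, p=False, t=True; an empty clause results — contradiction.
Every branch closes, so no satisfying assignment exists.

UNSATISFIABLE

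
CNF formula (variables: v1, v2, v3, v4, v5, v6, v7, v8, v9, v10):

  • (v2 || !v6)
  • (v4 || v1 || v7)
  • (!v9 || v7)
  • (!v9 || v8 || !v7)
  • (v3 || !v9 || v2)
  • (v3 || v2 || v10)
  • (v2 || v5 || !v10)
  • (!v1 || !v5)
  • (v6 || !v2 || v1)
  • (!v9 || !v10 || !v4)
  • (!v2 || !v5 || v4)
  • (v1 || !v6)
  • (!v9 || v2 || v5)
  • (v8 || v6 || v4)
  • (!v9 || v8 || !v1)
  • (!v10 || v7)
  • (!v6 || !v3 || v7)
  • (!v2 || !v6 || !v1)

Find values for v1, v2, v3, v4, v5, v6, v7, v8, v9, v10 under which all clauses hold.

v1=T  v2=T  v3=T  v4=F  v5=F  v6=F  v7=F  v8=T  v9=F  v10=F

Check each clause:
  1. (v2 || !v6) — v2 is true.
  2. (v4 || v1 || v7) — v1 is true.
  3. (!v9 || v7) — !v9 is true.
  4. (v8 || !v9 || !v7) — v8 is true.
  5. (v3 || v2 || !v9) — v2 is true.
  6. (v3 || v2 || v10) — v2 is true.
  7. (v2 || v5 || !v10) — v2 is true.
  8. (!v1 || !v5) — !v5 is true.
  9. (!v2 || v1 || v6) — v1 is true.
  10. (!v9 || !v10 || !v4) — !v4 is true.
  11. (v4 || !v2 || !v5) — !v5 is true.
  12. (v1 || !v6) — v1 is true.
  13. (v5 || !v9 || v2) — v2 is true.
  14. (v8 || v4 || v6) — v8 is true.
  15. (!v1 || v8 || !v9) — v8 is true.
  16. (v7 || !v10) — !v10 is true.
  17. (v7 || !v6 || !v3) — !v6 is true.
  18. (!v2 || !v6 || !v1) — !v6 is true.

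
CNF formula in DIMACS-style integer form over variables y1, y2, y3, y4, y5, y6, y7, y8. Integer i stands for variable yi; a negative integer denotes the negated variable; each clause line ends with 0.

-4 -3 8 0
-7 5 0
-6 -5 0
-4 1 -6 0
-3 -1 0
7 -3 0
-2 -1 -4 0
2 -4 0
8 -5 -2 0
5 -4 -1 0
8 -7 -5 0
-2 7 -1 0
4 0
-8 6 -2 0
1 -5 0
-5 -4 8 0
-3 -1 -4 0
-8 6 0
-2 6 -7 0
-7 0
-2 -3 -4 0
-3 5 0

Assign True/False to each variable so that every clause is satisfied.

The clause (y4) is unit: y4 must be True.
Unit propagation: (y2) forces y2 = True.
Unit propagation: (~y1) forces y1 = False.
(~y6) is a unit clause, so y6 = False.
Unit propagation: (~y8) forces y8 = False.
(~y3) is a unit clause, so y3 = False.
Unit propagation: (~y5) forces y5 = False.
Unit propagation: (~y7) forces y7 = False.
Every clause has at least one true literal under this assignment.

y1 = 0  y2 = 1  y3 = 0  y4 = 1  y5 = 0  y6 = 0  y7 = 0  y8 = 0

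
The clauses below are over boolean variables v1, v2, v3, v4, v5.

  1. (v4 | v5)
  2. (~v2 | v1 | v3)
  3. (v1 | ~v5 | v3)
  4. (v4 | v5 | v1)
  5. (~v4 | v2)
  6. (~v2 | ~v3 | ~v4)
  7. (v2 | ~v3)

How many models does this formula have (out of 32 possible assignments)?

6

The models are:
  v1=F v2=T v3=T v4=F v5=T
  v1=T v2=F v3=F v4=F v5=T
  v1=T v2=T v3=F v4=F v5=T
  v1=T v2=T v3=F v4=T v5=F
  v1=T v2=T v3=F v4=T v5=T
  v1=T v2=T v3=T v4=F v5=T
That's 6 in total.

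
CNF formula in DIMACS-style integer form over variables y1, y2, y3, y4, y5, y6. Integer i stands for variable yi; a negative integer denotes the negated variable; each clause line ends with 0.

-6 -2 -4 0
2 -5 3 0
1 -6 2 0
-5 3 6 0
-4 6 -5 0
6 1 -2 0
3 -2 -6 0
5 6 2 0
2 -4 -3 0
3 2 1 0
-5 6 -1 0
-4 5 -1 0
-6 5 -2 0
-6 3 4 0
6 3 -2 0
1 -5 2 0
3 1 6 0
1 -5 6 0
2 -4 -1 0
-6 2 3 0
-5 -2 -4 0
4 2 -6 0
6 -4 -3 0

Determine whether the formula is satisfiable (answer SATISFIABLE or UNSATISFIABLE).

SATISFIABLE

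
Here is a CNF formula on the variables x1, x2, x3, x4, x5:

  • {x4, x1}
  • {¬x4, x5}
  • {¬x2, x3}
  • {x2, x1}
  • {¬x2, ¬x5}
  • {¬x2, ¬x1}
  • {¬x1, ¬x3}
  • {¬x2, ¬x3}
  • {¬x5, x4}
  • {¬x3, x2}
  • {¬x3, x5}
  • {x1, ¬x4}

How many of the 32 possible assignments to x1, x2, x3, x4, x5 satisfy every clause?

2

The models are:
  x1=1 x2=0 x3=0 x4=0 x5=0
  x1=1 x2=0 x3=0 x4=1 x5=1
Count: 2.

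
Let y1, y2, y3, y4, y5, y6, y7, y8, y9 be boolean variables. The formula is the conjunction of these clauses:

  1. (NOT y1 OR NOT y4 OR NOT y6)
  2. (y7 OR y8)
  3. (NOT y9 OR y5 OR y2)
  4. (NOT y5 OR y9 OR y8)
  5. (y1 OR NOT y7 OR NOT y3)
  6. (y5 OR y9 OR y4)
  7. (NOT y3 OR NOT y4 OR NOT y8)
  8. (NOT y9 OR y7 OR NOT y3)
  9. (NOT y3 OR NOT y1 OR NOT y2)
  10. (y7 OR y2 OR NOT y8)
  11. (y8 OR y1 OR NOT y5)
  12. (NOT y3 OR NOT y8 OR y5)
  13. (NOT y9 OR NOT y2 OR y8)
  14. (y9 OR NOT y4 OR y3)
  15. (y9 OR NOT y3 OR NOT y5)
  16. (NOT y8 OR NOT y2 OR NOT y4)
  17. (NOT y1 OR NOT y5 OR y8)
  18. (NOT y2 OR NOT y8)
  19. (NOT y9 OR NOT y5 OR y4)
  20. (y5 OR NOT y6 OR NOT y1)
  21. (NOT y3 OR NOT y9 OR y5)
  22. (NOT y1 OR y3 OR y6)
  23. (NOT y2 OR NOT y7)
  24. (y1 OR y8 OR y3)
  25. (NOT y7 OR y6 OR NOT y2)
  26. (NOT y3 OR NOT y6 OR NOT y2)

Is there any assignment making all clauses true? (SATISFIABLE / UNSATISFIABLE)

SATISFIABLE

Try y1 = False.
Set y2 = False and propagate.
The remaining clauses are satisfied by y3 = False, y4 = True, y5 = True, y6 = False, y7 = True, y8 = True, y9 = True.
So y1=F, y2=F, y3=F, y4=T, y5=T, y6=F, y7=T, y8=T, y9=T is a satisfying assignment.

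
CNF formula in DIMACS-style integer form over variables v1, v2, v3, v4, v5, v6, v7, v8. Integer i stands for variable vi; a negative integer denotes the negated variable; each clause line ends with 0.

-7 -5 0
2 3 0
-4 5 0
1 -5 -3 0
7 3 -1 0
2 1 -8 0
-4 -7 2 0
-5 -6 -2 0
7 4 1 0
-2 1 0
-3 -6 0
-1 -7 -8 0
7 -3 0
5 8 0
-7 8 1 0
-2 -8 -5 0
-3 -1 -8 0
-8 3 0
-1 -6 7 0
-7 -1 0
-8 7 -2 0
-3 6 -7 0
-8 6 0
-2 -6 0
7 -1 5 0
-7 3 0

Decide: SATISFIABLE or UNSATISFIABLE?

UNSATISFIABLE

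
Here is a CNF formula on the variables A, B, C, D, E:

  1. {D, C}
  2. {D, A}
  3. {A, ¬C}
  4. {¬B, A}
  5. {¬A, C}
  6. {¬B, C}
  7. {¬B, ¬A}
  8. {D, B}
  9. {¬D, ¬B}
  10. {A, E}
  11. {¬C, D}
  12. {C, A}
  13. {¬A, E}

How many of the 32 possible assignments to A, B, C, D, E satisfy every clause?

Satisfying assignments:
  A=T B=F C=T D=T E=T
That's 1 in total.

1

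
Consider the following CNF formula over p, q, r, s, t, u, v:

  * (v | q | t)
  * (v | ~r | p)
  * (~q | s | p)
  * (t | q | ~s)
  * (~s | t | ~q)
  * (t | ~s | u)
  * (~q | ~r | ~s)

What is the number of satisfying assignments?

Case analysis on q and s:
  q=1, s=1: forces r=0; t=1; p, u, v free → 2^3 = 8.
  q=1, s=0: forces p=1; r, t, u, v free → 2^4 = 16.
  q=0, s=1: u free; 7 ways for (p,r,t,v) × 2^1 = 14.
  q=0, s=0: u free; 11 ways for (p,r,t,v) × 2^1 = 22.
Total: 8 + 16 + 14 + 22 = 60.

60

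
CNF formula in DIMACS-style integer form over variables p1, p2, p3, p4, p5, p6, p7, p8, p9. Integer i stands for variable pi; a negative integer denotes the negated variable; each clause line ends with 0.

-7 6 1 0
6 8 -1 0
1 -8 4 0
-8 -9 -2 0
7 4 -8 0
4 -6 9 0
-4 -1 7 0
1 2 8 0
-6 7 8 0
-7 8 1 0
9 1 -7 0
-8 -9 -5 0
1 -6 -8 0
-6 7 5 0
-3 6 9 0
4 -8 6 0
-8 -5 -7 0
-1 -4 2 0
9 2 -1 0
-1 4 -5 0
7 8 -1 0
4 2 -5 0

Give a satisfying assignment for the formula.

p1=F, p2=T, p3=F, p4=F, p5=T, p6=F, p7=F, p8=F, p9=T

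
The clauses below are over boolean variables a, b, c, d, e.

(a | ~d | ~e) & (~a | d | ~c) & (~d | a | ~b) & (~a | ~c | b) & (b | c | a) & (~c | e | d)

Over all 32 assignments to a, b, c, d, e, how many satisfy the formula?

15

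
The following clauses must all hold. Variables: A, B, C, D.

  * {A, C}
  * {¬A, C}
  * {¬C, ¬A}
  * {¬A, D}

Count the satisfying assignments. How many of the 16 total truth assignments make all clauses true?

4

The models are:
  A=0 B=0 C=1 D=0
  A=0 B=0 C=1 D=1
  A=0 B=1 C=1 D=0
  A=0 B=1 C=1 D=1
Count: 4.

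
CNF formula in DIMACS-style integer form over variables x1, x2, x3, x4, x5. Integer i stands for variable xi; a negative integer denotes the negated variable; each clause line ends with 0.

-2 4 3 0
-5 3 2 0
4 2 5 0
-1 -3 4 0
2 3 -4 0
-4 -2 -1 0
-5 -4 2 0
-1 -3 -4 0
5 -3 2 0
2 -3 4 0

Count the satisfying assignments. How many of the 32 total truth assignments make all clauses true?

Satisfying assignments:
  x1=F x2=T x3=F x4=T x5=F
  x1=F x2=T x3=F x4=T x5=T
  x1=F x2=T x3=T x4=F x5=F
  x1=F x2=T x3=T x4=F x5=T
  x1=F x2=T x3=T x4=T x5=F
  x1=F x2=T x3=T x4=T x5=T
That's 6 in total.

6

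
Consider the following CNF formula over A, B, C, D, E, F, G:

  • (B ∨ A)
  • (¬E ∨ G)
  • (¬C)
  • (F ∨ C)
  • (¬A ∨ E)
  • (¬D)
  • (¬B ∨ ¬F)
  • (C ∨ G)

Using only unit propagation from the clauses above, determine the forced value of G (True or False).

True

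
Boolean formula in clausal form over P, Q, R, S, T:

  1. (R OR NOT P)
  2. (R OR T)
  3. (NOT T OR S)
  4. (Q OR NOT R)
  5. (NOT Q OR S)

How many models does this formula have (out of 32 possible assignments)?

6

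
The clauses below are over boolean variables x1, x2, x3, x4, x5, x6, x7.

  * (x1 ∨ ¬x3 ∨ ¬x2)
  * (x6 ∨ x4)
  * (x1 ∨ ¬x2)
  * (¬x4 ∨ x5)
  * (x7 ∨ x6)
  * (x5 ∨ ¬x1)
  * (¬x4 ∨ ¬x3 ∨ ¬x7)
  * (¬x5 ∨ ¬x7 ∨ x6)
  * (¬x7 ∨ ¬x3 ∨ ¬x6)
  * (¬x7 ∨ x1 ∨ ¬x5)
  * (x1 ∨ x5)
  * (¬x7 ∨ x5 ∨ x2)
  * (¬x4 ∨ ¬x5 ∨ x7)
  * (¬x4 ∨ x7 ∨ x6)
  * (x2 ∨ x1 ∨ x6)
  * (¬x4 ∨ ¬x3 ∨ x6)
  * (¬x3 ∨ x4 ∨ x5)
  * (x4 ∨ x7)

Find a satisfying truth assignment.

x1 = T, x2 = F, x3 = F, x4 = F, x5 = T, x6 = T, x7 = T

Check each clause:
  1. (¬x2 ∨ ¬x3 ∨ x1) — x1 is true.
  2. (x6 ∨ x4) — x6 is true.
  3. (¬x2 ∨ x1) — x1 is true.
  4. (x5 ∨ ¬x4) — ¬x4 is true.
  5. (x6 ∨ x7) — x6 is true.
  6. (x5 ∨ ¬x1) — x5 is true.
  7. (¬x4 ∨ ¬x7 ∨ ¬x3) — ¬x4 is true.
  8. (¬x5 ∨ ¬x7 ∨ x6) — x6 is true.
  9. (¬x7 ∨ ¬x6 ∨ ¬x3) — ¬x3 is true.
  10. (¬x5 ∨ x1 ∨ ¬x7) — x1 is true.
  11. (x5 ∨ x1) — x1 is true.
  12. (¬x7 ∨ x5 ∨ x2) — x5 is true.
  13. (¬x5 ∨ ¬x4 ∨ x7) — ¬x4 is true.
  14. (¬x4 ∨ x7 ∨ x6) — ¬x4 is true.
  15. (x1 ∨ x6 ∨ x2) — x1 is true.
  16. (¬x4 ∨ ¬x3 ∨ x6) — ¬x4 is true.
  17. (¬x3 ∨ x5 ∨ x4) — ¬x3 is true.
  18. (x7 ∨ x4) — x7 is true.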